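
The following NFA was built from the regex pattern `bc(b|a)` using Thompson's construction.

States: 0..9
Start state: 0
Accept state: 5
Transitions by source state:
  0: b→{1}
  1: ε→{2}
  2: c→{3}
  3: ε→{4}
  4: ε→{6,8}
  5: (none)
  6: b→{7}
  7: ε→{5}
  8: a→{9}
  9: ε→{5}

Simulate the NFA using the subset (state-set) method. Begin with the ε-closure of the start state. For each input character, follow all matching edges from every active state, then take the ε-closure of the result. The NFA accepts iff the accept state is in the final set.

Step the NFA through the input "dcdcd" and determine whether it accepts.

Answer: REJECT

Derivation:
start: ε-closure({0}) = {0}
'd' @ 1: {}  — no active states
rest 'cdcd' ignored (set empty)
final: {}; accept 5 not in set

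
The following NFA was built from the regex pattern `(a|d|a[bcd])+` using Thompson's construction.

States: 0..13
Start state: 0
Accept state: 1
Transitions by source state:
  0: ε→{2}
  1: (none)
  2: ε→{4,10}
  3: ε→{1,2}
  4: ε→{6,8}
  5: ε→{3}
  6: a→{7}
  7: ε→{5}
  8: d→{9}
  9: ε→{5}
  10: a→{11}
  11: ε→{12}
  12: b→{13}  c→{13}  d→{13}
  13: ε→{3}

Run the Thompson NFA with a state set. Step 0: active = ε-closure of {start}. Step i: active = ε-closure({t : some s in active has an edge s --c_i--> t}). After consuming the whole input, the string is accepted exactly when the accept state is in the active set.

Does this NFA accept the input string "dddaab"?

start: ε-closure({0}) = {0,2,4,6,8,10}
'd' @ 1: {1,2,3,4,5,6,8,9,10}  ✓accept
'd' @ 2: {1,2,3,4,5,6,8,9,10}  ✓accept
'd' @ 3: {1,2,3,4,5,6,8,9,10}  ✓accept
'a' @ 4: {1,2,3,4,5,6,7,8,10,11,12}  ✓accept
'a' @ 5: {1,2,3,4,5,6,7,8,10,11,12}  ✓accept
'b' @ 6: {1,2,3,4,6,8,10,13}  ✓accept
final: {1,2,3,4,6,8,10,13}; accept 1 in set

Answer: ACCEPT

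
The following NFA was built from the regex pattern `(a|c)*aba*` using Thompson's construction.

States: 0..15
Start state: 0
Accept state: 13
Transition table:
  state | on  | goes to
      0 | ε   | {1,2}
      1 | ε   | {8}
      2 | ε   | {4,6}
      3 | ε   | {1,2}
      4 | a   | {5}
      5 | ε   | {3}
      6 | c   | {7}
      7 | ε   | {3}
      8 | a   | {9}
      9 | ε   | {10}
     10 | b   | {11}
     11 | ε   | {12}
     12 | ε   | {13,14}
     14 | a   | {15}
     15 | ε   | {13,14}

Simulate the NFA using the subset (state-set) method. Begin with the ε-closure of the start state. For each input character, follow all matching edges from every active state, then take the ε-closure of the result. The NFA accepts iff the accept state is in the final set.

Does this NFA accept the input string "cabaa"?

start: ε-closure({0}) = {0,1,2,4,6,8}
'c' @ 1: {1,2,3,4,6,7,8}
'a' @ 2: {1,2,3,4,5,6,8,9,10}
'b' @ 3: {11,12,13,14}  (accept∈set)
'a' @ 4: {13,14,15}  (accept∈set)
'a' @ 5: {13,14,15}  (accept∈set)
final: {13,14,15}; accept 13 in set

Answer: ACCEPT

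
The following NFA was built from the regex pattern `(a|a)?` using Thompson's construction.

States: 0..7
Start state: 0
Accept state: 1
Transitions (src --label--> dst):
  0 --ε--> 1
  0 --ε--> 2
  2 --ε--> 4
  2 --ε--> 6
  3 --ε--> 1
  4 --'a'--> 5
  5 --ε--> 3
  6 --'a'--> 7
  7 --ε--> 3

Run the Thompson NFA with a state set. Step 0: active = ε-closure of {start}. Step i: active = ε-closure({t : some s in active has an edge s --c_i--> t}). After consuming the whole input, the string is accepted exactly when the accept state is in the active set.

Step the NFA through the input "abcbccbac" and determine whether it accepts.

Answer: REJECT

Derivation:
S₀ = ε-closure({0}) = {0,1,2,4,6}
'a' @ 1: {1,3,5,7}  (accept∈set)
'b' @ 2: {}  — state set empty
rest 'cbccbac' ignored (set empty)
final: {}; accept 1 not in set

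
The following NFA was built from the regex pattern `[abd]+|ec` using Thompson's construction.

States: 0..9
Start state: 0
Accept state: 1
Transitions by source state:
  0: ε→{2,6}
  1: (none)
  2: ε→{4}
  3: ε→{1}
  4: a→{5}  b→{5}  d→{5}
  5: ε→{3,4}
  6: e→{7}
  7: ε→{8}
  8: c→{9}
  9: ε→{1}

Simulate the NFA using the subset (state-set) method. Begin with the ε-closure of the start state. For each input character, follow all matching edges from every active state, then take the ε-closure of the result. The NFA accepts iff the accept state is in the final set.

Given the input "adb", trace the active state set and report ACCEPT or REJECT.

Answer: ACCEPT

Trace:
S₀ = ε-closure({0}) = {0,2,4,6}
'a' @ 1: {1,3,4,5}  (accept∈set)
'd' @ 2: {1,3,4,5}  (accept∈set)
'b' @ 3: {1,3,4,5}  (accept∈set)
after full input: {1,3,4,5}  (accept=1 in)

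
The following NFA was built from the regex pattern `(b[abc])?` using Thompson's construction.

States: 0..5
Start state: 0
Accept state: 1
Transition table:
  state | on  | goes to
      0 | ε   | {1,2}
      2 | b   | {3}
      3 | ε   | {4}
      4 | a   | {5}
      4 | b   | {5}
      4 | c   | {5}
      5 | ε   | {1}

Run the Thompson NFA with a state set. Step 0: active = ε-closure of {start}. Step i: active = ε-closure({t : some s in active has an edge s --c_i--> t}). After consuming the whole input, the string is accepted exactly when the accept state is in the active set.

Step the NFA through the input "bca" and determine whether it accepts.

S₀ = ε-closure({0}) = {0,1,2}
'b' @ 1: {3,4}
'c' @ 2: {1,5}  (accept∈set)
'a' @ 3: {}  — no active states
final: {}; accept 1 not in set

Answer: REJECT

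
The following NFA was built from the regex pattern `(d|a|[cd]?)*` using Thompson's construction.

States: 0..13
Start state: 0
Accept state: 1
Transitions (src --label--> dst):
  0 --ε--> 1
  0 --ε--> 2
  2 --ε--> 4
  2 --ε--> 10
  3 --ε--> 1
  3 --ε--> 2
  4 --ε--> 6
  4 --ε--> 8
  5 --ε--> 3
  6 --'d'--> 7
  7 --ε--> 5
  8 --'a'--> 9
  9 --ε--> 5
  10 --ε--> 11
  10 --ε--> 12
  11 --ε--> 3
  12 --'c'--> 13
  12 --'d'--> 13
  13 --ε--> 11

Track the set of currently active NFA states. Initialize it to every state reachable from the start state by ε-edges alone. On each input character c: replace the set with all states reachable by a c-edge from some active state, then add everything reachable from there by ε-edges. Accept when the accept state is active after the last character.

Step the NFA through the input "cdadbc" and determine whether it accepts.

Answer: REJECT

Steps:
start: ε-closure({0}) = {0,1,2,3,4,6,8,10,11,12}
'c' @ 1: {1,2,3,4,6,8,10,11,12,13}  [accepting]
'd' @ 2: {1,2,3,4,5,6,7,8,10,11,12,13}  [accepting]
'a' @ 3: {1,2,3,4,5,6,8,9,10,11,12}  [accepting]
'd' @ 4: {1,2,3,4,5,6,7,8,10,11,12,13}  [accepting]
'b' @ 5: {}  — no active states
rest 'c' ignored (set empty)
after full input: {}  (accept=1 not in)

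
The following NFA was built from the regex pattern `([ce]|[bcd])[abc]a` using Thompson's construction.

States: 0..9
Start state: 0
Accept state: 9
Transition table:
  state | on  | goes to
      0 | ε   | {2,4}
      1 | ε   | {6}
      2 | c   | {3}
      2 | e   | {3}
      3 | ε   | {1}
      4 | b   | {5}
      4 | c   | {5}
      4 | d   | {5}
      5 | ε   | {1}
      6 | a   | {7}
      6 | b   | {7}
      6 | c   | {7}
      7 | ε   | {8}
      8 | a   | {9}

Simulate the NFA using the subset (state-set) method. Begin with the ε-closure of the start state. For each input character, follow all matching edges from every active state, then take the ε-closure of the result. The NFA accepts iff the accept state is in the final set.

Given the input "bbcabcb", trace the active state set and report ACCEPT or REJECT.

initial (ε-close {0}): {0,2,4}
'b' @ 1: {1,5,6}
'b' @ 2: {7,8}
'c' @ 3: {}  — dead — no transitions
rest 'abcb' ignored (set empty)
after full input: {}  (accept=9 not in)

Answer: REJECT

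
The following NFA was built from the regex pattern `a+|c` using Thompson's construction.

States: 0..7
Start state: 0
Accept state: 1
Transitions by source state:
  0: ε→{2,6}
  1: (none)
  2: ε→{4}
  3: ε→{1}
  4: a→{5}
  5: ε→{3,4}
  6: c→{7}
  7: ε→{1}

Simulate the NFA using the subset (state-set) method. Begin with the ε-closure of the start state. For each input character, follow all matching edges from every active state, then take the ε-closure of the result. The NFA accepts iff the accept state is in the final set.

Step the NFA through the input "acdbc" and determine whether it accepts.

initial (ε-close {0}): {0,2,4,6}
'a' @ 1: {1,3,4,5}  [accepting]
'c' @ 2: {}  — state set empty
rest 'dbc' ignored (set empty)
end set {} — state 1 not in

Answer: REJECT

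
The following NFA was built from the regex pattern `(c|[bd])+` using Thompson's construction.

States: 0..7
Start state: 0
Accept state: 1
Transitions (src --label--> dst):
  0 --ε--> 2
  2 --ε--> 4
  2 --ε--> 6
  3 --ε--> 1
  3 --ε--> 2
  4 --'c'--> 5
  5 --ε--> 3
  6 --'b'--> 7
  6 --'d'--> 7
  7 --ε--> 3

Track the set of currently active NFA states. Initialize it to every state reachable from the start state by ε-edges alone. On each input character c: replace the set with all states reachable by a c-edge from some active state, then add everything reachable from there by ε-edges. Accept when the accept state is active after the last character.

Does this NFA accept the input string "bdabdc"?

initial (ε-close {0}): {0,2,4,6}
'b' @ 1: {1,2,3,4,6,7}  [accepting]
'd' @ 2: {1,2,3,4,6,7}  [accepting]
'a' @ 3: {}  — state set empty
rest 'bdc' ignored (set empty)
final: {}; accept 1 not in set

Answer: REJECT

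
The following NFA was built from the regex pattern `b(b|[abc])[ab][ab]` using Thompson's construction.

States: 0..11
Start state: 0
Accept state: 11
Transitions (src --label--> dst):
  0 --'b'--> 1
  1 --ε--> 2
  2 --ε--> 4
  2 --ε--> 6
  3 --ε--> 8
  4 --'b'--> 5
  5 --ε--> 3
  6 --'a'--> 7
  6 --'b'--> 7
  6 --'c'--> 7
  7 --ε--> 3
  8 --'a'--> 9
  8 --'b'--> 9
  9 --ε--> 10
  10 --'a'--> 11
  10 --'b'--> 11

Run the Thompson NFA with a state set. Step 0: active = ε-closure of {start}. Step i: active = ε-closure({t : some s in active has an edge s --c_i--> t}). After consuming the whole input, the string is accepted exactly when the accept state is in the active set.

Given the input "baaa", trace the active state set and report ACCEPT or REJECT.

start: ε-closure({0}) = {0}
'b' @ 1: {1,2,4,6}
'a' @ 2: {3,7,8}
'a' @ 3: {9,10}
'a' @ 4: {11}  ✓accept
end set {11} — state 11 in

Answer: ACCEPT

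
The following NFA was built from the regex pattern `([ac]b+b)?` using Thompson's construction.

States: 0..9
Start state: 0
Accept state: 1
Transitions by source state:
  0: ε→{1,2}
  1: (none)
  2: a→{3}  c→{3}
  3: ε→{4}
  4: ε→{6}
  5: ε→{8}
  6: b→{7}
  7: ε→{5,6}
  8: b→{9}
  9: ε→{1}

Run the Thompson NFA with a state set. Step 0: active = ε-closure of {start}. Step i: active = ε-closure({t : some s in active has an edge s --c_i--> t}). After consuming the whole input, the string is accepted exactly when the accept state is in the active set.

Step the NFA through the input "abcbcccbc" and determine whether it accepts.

initial (ε-close {0}): {0,1,2}
'a' @ 1: {3,4,6}
'b' @ 2: {5,6,7,8}
'c' @ 3: {}  — state set empty
rest 'bcccbc' ignored (set empty)
end set {} — state 1 not in

Answer: REJECT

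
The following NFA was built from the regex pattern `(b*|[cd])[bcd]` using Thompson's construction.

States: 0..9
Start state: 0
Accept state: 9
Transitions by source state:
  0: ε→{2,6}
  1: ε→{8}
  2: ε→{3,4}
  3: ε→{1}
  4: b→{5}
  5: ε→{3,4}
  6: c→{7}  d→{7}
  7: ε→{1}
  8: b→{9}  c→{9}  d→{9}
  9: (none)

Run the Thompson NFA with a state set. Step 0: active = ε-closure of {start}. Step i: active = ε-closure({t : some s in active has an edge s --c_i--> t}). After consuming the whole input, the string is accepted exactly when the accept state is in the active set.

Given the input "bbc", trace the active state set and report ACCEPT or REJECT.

Answer: ACCEPT

Steps:
S₀ = ε-closure({0}) = {0,1,2,3,4,6,8}
'b' @ 1: {1,3,4,5,8,9}  (accept∈set)
'b' @ 2: {1,3,4,5,8,9}  (accept∈set)
'c' @ 3: {9}  (accept∈set)
after full input: {9}  (accept=9 in)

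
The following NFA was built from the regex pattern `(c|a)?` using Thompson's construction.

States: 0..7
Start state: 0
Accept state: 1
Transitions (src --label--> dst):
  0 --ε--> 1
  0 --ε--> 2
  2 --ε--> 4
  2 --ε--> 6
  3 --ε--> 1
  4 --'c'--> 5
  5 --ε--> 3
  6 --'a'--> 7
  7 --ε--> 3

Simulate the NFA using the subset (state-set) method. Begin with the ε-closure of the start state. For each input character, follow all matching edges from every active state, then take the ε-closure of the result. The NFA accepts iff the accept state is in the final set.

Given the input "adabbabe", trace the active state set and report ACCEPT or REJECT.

Answer: REJECT

Derivation:
start: ε-closure({0}) = {0,1,2,4,6}
'a' @ 1: {1,3,7}  [accepting]
'd' @ 2: {}  — no active states
rest 'abbabe' ignored (set empty)
final: {}; accept 1 not in set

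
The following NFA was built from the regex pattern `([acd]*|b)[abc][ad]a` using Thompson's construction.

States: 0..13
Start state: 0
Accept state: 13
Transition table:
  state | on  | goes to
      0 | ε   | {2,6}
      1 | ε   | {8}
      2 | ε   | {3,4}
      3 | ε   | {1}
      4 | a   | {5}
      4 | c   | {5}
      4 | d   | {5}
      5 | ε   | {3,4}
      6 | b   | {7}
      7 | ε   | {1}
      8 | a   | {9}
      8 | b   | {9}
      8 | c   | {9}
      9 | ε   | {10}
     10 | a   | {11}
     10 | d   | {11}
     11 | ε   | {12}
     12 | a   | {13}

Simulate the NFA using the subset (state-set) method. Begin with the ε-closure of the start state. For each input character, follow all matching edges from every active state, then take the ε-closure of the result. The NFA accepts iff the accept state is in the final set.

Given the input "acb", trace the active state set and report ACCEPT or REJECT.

Answer: REJECT

Derivation:
S₀ = ε-closure({0}) = {0,1,2,3,4,6,8}
'a' @ 1: {1,3,4,5,8,9,10}
'c' @ 2: {1,3,4,5,8,9,10}
'b' @ 3: {9,10}
final: {9,10}; accept 13 not in set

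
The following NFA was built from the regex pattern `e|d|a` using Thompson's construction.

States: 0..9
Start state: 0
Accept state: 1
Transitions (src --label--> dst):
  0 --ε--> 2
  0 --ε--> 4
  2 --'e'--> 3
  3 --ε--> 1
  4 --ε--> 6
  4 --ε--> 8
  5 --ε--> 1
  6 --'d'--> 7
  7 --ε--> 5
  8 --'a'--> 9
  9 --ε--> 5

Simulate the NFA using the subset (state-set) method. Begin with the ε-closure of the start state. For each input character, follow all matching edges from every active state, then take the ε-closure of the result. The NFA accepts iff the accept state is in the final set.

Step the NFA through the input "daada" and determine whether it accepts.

Answer: REJECT

Derivation:
initial (ε-close {0}): {0,2,4,6,8}
'd' @ 1: {1,5,7}  (accept∈set)
'a' @ 2: {}  — state set empty
rest 'ada' ignored (set empty)
final: {}; accept 1 not in set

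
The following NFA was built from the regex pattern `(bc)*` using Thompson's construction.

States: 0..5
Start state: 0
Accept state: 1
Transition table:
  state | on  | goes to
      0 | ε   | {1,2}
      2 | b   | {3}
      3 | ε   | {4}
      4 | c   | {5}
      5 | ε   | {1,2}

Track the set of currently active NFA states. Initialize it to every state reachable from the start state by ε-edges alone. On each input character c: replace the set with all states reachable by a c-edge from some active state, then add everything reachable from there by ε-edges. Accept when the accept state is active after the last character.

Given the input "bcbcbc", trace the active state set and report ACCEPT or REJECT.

start: ε-closure({0}) = {0,1,2}
'b' @ 1: {3,4}
'c' @ 2: {1,2,5}  [accepting]
'b' @ 3: {3,4}
'c' @ 4: {1,2,5}  [accepting]
'b' @ 5: {3,4}
'c' @ 6: {1,2,5}  [accepting]
after full input: {1,2,5}  (accept=1 in)

Answer: ACCEPT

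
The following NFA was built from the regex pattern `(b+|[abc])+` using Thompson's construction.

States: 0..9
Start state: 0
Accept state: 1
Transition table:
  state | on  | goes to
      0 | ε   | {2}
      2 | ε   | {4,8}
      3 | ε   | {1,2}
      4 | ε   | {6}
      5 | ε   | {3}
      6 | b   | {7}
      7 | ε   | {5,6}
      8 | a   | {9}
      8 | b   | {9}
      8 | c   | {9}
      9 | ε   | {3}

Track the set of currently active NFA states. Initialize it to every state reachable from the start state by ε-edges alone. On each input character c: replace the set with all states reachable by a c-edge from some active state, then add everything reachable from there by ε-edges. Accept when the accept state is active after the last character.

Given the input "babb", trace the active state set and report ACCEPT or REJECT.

Answer: ACCEPT

Derivation:
start: ε-closure({0}) = {0,2,4,6,8}
'b' @ 1: {1,2,3,4,5,6,7,8,9}  (accept∈set)
'a' @ 2: {1,2,3,4,6,8,9}  (accept∈set)
'b' @ 3: {1,2,3,4,5,6,7,8,9}  (accept∈set)
'b' @ 4: {1,2,3,4,5,6,7,8,9}  (accept∈set)
final: {1,2,3,4,5,6,7,8,9}; accept 1 in set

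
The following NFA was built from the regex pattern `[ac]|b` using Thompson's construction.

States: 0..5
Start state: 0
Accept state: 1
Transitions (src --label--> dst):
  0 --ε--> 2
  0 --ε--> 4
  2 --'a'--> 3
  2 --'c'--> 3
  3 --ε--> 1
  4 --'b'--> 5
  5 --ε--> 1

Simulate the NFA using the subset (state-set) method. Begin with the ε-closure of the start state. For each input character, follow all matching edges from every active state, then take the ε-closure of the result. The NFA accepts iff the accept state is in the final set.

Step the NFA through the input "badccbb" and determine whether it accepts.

Answer: REJECT

Steps:
start: ε-closure({0}) = {0,2,4}
'b' @ 1: {1,5}  (accept∈set)
'a' @ 2: {}  — state set empty
rest 'dccbb' ignored (set empty)
end set {} — state 1 not in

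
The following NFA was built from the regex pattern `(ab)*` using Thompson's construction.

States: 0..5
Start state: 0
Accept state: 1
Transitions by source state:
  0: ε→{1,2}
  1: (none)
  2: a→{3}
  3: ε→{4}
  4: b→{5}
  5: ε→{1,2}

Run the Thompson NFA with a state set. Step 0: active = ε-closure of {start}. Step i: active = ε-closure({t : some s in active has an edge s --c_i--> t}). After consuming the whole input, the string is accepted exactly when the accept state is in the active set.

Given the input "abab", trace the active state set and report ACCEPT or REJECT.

S₀ = ε-closure({0}) = {0,1,2}
'a' @ 1: {3,4}
'b' @ 2: {1,2,5}  [accepting]
'a' @ 3: {3,4}
'b' @ 4: {1,2,5}  [accepting]
end set {1,2,5} — state 1 in

Answer: ACCEPT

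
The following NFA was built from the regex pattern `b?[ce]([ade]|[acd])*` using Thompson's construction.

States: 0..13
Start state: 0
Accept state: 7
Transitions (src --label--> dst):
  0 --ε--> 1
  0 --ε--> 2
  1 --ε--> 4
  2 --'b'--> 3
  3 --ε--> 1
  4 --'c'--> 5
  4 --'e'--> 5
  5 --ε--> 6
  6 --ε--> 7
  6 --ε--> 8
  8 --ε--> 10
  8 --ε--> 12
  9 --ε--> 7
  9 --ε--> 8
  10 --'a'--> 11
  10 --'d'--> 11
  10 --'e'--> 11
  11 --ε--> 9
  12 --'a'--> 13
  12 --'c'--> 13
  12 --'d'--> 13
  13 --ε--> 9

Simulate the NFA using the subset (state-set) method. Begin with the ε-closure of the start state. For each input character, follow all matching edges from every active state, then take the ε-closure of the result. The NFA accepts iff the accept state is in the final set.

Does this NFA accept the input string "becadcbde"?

initial (ε-close {0}): {0,1,2,4}
'b' @ 1: {1,3,4}
'e' @ 2: {5,6,7,8,10,12}  ✓accept
'c' @ 3: {7,8,9,10,12,13}  ✓accept
'a' @ 4: {7,8,9,10,11,12,13}  ✓accept
'd' @ 5: {7,8,9,10,11,12,13}  ✓accept
'c' @ 6: {7,8,9,10,12,13}  ✓accept
'b' @ 7: {}  — dead — no transitions
rest 'de' ignored (set empty)
end set {} — state 7 not in

Answer: REJECT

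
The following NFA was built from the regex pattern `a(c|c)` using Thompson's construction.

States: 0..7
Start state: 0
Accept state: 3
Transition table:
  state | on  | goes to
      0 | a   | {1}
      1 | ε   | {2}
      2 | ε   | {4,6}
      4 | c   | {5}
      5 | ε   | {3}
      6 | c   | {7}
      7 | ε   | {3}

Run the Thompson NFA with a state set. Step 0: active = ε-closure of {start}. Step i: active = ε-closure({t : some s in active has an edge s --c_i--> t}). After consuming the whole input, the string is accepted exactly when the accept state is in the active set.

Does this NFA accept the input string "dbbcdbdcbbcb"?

Answer: REJECT

Trace:
S₀ = ε-closure({0}) = {0}
'd' @ 1: {}  — dead — no transitions
rest 'bbcdbdcbbcb' ignored (set empty)
after full input: {}  (accept=3 not in)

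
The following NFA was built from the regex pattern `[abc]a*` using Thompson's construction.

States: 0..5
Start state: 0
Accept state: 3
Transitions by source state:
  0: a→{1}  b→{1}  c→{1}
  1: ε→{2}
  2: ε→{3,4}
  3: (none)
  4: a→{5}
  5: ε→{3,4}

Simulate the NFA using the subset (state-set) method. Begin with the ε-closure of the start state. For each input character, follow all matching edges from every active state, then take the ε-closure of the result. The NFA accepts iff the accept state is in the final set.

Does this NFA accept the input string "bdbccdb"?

Answer: REJECT

Steps:
initial (ε-close {0}): {0}
'b' @ 1: {1,2,3,4}  ✓accept
'd' @ 2: {}  — no active states
rest 'bccdb' ignored (set empty)
after full input: {}  (accept=3 not in)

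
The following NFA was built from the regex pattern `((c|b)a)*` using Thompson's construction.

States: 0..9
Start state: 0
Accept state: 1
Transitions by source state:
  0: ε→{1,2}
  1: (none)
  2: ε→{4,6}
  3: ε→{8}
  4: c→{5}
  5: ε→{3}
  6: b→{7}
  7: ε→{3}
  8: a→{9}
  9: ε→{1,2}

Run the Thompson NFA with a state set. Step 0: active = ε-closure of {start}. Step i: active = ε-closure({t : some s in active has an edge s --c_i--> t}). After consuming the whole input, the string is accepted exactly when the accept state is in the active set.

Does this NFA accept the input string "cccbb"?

Answer: REJECT

Trace:
S₀ = ε-closure({0}) = {0,1,2,4,6}
'c' @ 1: {3,5,8}
'c' @ 2: {}  — no active states
rest 'cbb' ignored (set empty)
after full input: {}  (accept=1 not in)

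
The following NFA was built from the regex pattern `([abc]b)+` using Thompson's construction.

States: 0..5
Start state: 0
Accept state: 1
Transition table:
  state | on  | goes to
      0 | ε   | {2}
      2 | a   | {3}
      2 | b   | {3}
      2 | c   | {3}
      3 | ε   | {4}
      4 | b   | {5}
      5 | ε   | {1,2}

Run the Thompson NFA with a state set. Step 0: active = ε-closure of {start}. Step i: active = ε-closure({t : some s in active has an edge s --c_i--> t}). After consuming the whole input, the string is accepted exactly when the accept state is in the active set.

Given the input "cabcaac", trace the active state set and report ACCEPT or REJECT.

initial (ε-close {0}): {0,2}
'c' @ 1: {3,4}
'a' @ 2: {}  — dead — no transitions
rest 'bcaac' ignored (set empty)
end set {} — state 1 not in

Answer: REJECT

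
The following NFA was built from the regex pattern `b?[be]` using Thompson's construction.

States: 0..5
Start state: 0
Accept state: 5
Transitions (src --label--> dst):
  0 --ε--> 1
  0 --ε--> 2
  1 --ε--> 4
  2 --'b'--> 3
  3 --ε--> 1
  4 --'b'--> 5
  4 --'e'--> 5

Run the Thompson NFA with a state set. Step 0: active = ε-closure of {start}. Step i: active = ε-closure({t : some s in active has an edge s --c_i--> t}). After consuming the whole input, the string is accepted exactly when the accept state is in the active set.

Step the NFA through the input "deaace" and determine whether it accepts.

Answer: REJECT

Derivation:
start: ε-closure({0}) = {0,1,2,4}
'd' @ 1: {}  — dead — no transitions
rest 'eaace' ignored (set empty)
after full input: {}  (accept=5 not in)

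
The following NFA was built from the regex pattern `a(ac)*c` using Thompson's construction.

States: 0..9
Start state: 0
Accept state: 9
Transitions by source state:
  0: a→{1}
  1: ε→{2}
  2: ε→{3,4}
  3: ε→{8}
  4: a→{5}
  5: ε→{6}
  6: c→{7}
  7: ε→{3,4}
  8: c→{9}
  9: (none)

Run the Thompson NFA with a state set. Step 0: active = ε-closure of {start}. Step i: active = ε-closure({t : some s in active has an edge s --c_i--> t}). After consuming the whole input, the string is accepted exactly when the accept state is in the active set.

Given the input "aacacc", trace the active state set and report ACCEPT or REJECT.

Answer: ACCEPT

Derivation:
S₀ = ε-closure({0}) = {0}
'a' @ 1: {1,2,3,4,8}
'a' @ 2: {5,6}
'c' @ 3: {3,4,7,8}
'a' @ 4: {5,6}
'c' @ 5: {3,4,7,8}
'c' @ 6: {9}  ✓accept
after full input: {9}  (accept=9 in)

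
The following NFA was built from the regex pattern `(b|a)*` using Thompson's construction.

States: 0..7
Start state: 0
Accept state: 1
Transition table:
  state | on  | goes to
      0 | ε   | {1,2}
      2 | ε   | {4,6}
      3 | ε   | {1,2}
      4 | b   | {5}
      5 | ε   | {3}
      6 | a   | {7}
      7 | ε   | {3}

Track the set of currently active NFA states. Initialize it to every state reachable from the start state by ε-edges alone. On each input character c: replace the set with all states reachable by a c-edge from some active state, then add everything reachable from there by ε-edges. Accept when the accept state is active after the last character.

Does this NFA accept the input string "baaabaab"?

S₀ = ε-closure({0}) = {0,1,2,4,6}
'b' @ 1: {1,2,3,4,5,6}  (accept∈set)
'a' @ 2: {1,2,3,4,6,7}  (accept∈set)
'a' @ 3: {1,2,3,4,6,7}  (accept∈set)
'a' @ 4: {1,2,3,4,6,7}  (accept∈set)
'b' @ 5: {1,2,3,4,5,6}  (accept∈set)
'a' @ 6: {1,2,3,4,6,7}  (accept∈set)
'a' @ 7: {1,2,3,4,6,7}  (accept∈set)
'b' @ 8: {1,2,3,4,5,6}  (accept∈set)
end set {1,2,3,4,5,6} — state 1 in

Answer: ACCEPT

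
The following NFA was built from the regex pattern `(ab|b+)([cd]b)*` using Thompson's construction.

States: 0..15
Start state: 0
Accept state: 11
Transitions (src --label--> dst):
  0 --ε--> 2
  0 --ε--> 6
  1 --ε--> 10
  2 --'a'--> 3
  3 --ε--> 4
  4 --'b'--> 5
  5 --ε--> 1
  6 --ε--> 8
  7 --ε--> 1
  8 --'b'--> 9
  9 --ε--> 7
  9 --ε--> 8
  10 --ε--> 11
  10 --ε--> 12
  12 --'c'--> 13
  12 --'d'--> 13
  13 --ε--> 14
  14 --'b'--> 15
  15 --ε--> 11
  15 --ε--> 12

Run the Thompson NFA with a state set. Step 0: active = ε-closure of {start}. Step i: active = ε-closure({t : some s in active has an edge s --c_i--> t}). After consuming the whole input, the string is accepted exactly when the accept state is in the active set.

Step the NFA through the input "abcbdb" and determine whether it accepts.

Answer: ACCEPT

Derivation:
initial (ε-close {0}): {0,2,6,8}
'a' @ 1: {3,4}
'b' @ 2: {1,5,10,11,12}  [accepting]
'c' @ 3: {13,14}
'b' @ 4: {11,12,15}  [accepting]
'd' @ 5: {13,14}
'b' @ 6: {11,12,15}  [accepting]
end set {11,12,15} — state 11 in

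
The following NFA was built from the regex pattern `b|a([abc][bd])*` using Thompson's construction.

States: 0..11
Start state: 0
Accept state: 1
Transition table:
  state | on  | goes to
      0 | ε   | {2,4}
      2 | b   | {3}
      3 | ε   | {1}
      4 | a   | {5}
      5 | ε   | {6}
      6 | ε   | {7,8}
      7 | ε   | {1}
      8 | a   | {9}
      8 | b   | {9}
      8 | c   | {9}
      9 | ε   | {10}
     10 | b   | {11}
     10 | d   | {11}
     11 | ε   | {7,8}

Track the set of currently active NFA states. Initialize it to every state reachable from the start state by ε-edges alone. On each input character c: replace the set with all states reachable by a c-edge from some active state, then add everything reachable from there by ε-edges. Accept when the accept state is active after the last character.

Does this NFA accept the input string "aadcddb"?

Answer: REJECT

Steps:
S₀ = ε-closure({0}) = {0,2,4}
'a' @ 1: {1,5,6,7,8}  (accept∈set)
'a' @ 2: {9,10}
'd' @ 3: {1,7,8,11}  (accept∈set)
'c' @ 4: {9,10}
'd' @ 5: {1,7,8,11}  (accept∈set)
'd' @ 6: {}  — dead — no transitions
rest 'b' ignored (set empty)
end set {} — state 1 not in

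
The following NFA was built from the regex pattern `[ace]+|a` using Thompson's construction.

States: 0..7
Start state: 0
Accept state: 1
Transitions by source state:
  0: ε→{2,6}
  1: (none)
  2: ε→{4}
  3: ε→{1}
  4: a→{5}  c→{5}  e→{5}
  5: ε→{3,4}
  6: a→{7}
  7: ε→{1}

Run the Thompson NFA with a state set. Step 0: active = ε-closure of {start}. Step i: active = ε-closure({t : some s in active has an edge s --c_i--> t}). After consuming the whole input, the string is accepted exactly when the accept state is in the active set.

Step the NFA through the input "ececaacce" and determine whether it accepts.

Answer: ACCEPT

Derivation:
start: ε-closure({0}) = {0,2,4,6}
'e' @ 1: {1,3,4,5}  (accept∈set)
'c' @ 2: {1,3,4,5}  (accept∈set)
'e' @ 3: {1,3,4,5}  (accept∈set)
'c' @ 4: {1,3,4,5}  (accept∈set)
'a' @ 5: {1,3,4,5}  (accept∈set)
'a' @ 6: {1,3,4,5}  (accept∈set)
'c' @ 7: {1,3,4,5}  (accept∈set)
'c' @ 8: {1,3,4,5}  (accept∈set)
'e' @ 9: {1,3,4,5}  (accept∈set)
after full input: {1,3,4,5}  (accept=1 in)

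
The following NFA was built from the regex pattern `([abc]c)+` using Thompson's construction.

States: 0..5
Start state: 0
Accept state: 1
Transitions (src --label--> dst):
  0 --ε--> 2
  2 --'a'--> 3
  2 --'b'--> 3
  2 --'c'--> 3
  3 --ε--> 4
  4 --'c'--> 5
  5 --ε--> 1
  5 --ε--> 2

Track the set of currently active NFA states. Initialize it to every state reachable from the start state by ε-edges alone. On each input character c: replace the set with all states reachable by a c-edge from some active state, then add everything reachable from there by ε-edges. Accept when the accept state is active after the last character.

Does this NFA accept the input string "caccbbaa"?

Answer: REJECT

Derivation:
S₀ = ε-closure({0}) = {0,2}
'c' @ 1: {3,4}
'a' @ 2: {}  — state set empty
rest 'ccbbaa' ignored (set empty)
final: {}; accept 1 not in set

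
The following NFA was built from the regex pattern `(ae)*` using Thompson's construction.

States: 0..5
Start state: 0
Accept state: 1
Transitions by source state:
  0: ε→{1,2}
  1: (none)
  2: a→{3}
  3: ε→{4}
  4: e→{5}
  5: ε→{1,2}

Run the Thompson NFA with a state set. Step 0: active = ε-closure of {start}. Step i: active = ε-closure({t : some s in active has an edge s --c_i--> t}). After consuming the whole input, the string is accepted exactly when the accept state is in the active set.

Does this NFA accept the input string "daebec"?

Answer: REJECT

Trace:
initial (ε-close {0}): {0,1,2}
'd' @ 1: {}  — dead — no transitions
rest 'aebec' ignored (set empty)
final: {}; accept 1 not in set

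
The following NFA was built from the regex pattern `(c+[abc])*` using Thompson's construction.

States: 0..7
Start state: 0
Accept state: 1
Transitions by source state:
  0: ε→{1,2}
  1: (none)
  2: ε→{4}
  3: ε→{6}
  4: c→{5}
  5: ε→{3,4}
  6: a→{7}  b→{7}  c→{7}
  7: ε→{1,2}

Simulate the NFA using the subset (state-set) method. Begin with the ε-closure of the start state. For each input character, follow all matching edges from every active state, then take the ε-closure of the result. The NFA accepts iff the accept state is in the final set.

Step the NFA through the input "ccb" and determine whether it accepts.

Answer: ACCEPT

Trace:
S₀ = ε-closure({0}) = {0,1,2,4}
'c' @ 1: {3,4,5,6}
'c' @ 2: {1,2,3,4,5,6,7}  [accepting]
'b' @ 3: {1,2,4,7}  [accepting]
end set {1,2,4,7} — state 1 in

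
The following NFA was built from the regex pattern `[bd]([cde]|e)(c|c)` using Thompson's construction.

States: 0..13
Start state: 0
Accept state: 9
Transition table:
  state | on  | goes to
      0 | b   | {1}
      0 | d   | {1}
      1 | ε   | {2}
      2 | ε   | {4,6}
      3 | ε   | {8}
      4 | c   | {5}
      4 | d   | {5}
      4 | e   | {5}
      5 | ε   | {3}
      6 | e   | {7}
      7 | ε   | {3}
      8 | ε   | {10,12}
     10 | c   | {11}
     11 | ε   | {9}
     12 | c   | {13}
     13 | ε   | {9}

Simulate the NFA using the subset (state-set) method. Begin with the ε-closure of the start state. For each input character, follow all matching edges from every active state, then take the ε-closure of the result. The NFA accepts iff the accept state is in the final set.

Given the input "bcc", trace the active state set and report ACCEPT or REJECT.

initial (ε-close {0}): {0}
'b' @ 1: {1,2,4,6}
'c' @ 2: {3,5,8,10,12}
'c' @ 3: {9,11,13}  (accept∈set)
final: {9,11,13}; accept 9 in set

Answer: ACCEPT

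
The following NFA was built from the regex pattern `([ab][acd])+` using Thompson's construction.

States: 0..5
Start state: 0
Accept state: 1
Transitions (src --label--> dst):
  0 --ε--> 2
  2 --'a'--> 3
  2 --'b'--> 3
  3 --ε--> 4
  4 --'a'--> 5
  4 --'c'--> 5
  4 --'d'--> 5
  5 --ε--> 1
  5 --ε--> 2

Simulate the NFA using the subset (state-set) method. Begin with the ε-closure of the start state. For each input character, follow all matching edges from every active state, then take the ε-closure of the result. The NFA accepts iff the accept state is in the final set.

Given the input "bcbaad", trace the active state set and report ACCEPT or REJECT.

initial (ε-close {0}): {0,2}
'b' @ 1: {3,4}
'c' @ 2: {1,2,5}  (accept∈set)
'b' @ 3: {3,4}
'a' @ 4: {1,2,5}  (accept∈set)
'a' @ 5: {3,4}
'd' @ 6: {1,2,5}  (accept∈set)
end set {1,2,5} — state 1 in

Answer: ACCEPT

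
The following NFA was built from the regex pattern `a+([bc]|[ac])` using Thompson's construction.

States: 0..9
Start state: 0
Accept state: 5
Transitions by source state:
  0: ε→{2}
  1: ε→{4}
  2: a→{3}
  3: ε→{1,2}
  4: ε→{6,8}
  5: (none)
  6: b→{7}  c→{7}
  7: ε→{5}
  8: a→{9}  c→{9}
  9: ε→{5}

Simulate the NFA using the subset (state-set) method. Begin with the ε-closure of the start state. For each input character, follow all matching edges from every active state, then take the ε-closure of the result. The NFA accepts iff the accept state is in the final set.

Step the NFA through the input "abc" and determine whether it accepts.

Answer: REJECT

Steps:
start: ε-closure({0}) = {0,2}
'a' @ 1: {1,2,3,4,6,8}
'b' @ 2: {5,7}  [accepting]
'c' @ 3: {}  — dead — no transitions
end set {} — state 5 not in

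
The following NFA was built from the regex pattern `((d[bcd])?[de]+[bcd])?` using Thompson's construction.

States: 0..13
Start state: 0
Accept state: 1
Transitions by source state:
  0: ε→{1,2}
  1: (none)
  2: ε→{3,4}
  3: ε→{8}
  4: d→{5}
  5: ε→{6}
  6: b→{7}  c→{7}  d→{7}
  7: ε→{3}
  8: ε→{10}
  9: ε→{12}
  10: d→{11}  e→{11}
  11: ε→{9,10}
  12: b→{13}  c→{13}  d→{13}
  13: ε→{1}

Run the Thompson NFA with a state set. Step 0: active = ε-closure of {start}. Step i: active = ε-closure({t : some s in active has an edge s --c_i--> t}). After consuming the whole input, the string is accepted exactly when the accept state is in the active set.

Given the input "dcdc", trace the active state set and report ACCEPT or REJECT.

start: ε-closure({0}) = {0,1,2,3,4,8,10}
'd' @ 1: {5,6,9,10,11,12}
'c' @ 2: {1,3,7,8,10,13}  (accept∈set)
'd' @ 3: {9,10,11,12}
'c' @ 4: {1,13}  (accept∈set)
after full input: {1,13}  (accept=1 in)

Answer: ACCEPT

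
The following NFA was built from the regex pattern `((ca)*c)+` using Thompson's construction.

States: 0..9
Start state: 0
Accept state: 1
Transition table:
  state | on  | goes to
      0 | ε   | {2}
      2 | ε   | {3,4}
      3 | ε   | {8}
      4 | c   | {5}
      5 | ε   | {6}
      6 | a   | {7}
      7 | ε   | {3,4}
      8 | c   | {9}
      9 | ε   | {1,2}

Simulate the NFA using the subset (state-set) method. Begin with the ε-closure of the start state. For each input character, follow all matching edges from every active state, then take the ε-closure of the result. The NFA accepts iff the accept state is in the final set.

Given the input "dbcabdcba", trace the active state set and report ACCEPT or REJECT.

S₀ = ε-closure({0}) = {0,2,3,4,8}
'd' @ 1: {}  — state set empty
rest 'bcabdcba' ignored (set empty)
after full input: {}  (accept=1 not in)

Answer: REJECT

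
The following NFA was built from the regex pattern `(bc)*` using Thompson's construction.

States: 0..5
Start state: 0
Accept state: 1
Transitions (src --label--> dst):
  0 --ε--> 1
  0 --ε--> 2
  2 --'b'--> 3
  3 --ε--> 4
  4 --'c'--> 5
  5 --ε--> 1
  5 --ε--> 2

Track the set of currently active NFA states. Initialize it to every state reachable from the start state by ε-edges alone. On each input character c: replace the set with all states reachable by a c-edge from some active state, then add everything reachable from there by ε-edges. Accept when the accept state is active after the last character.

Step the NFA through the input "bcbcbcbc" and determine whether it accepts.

Answer: ACCEPT

Trace:
initial (ε-close {0}): {0,1,2}
'b' @ 1: {3,4}
'c' @ 2: {1,2,5}  [accepting]
'b' @ 3: {3,4}
'c' @ 4: {1,2,5}  [accepting]
'b' @ 5: {3,4}
'c' @ 6: {1,2,5}  [accepting]
'b' @ 7: {3,4}
'c' @ 8: {1,2,5}  [accepting]
after full input: {1,2,5}  (accept=1 in)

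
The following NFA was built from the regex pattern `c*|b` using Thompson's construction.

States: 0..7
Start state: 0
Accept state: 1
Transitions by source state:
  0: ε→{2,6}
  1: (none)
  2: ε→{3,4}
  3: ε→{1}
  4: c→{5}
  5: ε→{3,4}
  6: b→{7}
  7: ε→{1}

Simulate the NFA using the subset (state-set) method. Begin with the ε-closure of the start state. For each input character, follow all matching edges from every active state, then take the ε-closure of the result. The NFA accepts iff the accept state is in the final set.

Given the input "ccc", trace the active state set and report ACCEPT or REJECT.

Answer: ACCEPT

Steps:
S₀ = ε-closure({0}) = {0,1,2,3,4,6}
'c' @ 1: {1,3,4,5}  [accepting]
'c' @ 2: {1,3,4,5}  [accepting]
'c' @ 3: {1,3,4,5}  [accepting]
final: {1,3,4,5}; accept 1 in set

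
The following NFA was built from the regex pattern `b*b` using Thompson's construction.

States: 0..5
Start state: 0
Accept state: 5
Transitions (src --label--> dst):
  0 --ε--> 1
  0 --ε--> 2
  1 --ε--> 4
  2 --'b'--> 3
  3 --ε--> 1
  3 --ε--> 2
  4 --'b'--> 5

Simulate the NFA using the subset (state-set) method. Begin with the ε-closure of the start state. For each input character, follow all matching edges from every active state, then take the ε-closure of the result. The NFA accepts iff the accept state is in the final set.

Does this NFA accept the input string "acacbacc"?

Answer: REJECT

Trace:
start: ε-closure({0}) = {0,1,2,4}
'a' @ 1: {}  — dead — no transitions
rest 'cacbacc' ignored (set empty)
end set {} — state 5 not in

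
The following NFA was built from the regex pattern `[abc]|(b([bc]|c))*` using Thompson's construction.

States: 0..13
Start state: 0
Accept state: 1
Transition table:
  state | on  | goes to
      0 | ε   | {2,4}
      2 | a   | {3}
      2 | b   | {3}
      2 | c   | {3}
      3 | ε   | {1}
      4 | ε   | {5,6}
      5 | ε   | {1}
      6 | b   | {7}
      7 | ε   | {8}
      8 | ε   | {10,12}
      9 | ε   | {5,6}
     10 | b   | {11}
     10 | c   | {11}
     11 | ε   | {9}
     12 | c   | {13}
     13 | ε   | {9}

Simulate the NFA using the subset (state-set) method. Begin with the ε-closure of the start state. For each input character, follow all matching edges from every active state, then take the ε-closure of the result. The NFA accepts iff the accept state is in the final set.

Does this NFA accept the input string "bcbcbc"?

S₀ = ε-closure({0}) = {0,1,2,4,5,6}
'b' @ 1: {1,3,7,8,10,12}  ✓accept
'c' @ 2: {1,5,6,9,11,13}  ✓accept
'b' @ 3: {7,8,10,12}
'c' @ 4: {1,5,6,9,11,13}  ✓accept
'b' @ 5: {7,8,10,12}
'c' @ 6: {1,5,6,9,11,13}  ✓accept
after full input: {1,5,6,9,11,13}  (accept=1 in)

Answer: ACCEPT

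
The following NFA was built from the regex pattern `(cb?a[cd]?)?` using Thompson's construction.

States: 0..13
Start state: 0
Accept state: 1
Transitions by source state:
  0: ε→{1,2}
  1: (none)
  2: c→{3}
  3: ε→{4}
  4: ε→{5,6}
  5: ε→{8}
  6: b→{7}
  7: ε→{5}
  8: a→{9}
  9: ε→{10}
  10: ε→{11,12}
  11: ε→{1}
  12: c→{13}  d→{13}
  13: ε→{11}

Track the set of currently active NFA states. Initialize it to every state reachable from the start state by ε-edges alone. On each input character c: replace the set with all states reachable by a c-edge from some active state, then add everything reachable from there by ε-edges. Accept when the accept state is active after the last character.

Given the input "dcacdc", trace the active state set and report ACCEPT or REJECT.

Answer: REJECT

Derivation:
start: ε-closure({0}) = {0,1,2}
'd' @ 1: {}  — state set empty
rest 'cacdc' ignored (set empty)
end set {} — state 1 not in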